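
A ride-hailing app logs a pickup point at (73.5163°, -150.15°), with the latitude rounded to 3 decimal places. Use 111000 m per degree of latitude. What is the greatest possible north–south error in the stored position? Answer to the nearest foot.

182 feet

Rounding to 3 decimal places leaves the latitude within ±0.0005° of the true value.
North–south distance: 0.0005° × 111000 m/° = 55.5 m.
In feet: 55.5 m ÷ 0.3048 ≈ 182.09 ft.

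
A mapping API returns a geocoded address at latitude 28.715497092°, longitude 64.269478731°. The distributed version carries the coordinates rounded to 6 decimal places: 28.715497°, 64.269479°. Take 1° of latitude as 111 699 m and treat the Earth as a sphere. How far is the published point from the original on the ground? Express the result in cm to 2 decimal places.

Δlat = 28.715497092 − 28.715497 = +0.000000092°; Δlon = 64.269478731 − 64.269479 = -0.000000269°.
North–south shift: 0.000000092 × 111699 = 0.0102763 m.
East–west at this latitude: -0.000000269° × 111699 × cos 28.7155° ≈ -0.000000269 × 97961.8 = -0.0263517 m.
Hypotenuse of the two orthogonal shifts: √(0.0102763² + 0.0263517²) = 0.0282846 m.
That is 0.0282846 m = 2.8285 cm.

2.83 cm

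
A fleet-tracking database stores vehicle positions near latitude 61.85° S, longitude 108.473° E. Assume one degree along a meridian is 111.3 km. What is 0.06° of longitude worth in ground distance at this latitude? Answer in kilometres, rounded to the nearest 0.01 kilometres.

3.15 kilometres

0.06° of longitude at 61.85° is 0.06 × 111300 × cos 61.85° ≈ 0.06 × 52509.3 = 3150.56 m.
That is 3150.56 m = 3.1506 km.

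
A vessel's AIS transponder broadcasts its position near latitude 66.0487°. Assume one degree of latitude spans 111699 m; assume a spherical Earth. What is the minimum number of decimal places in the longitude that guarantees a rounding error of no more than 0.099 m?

6 decimal places

At 66.0487° one degree of longitude covers 111699 × cos 66.0487° ≈ 111699 × 0.4060 ≈ 45345.3 m.
N decimal places → at most half a unit in the last place, 0.5 × 10⁻ᴺ° = 45345.3/2 × 10⁻ᴺ m.
Need 0.5 × 45345.3 × 10⁻ᴺ ≤ 0.099 → 10⁻ᴺ ≤ 4.366e-06, so N ≥ 5.36.
N = 5 would give 0.227 m (too coarse); N = 6 gives 0.0227 m ≤ 0.099 m.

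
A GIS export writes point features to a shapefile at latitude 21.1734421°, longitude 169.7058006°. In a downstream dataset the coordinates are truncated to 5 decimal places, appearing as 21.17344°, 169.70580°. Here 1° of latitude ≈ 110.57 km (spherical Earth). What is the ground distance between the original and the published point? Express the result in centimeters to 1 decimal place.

24.0 centimeters

Δlat = 21.1734421 − 21.17344 = +0.0000021°; Δlon = 169.7058006 − 169.70580 = +0.0000006°.
North–south shift: 0.0000021 × 110570 = 0.232197 m.
E–W at 21.1734°: 0.0000006° × 110570 × cos 21.1734° = 0.0000006 × 110570 × 0.9325 ≈ 0.0618633 m.
Combined displacement = (0.232197² + 0.0618633²)^½ ≈ 0.240297 m.
That is 0.240297 m = 24.03 cm.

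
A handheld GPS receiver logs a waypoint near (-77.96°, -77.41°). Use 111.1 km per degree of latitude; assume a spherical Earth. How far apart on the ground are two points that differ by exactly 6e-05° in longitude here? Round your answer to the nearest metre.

At 77.96° a degree of longitude is 111100 × cos 77.96° ≈ 23174.9 m, so 6e-05° corresponds to 1.39049 m.

1 metres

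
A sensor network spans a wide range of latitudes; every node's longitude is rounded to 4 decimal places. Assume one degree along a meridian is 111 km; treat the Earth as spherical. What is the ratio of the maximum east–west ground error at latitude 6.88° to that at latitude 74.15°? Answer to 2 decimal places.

Rounding to 4 decimal places leaves the longitude within ±5e-05° of the true value.
Error at 6.88° = 5e-05° × 111000 × cos 6.88° ≈ 5.55 × 0.9928 = 5.51 m.
At 74.15°: 5e-05° × 111000 × cos 74.15° = 5e-05 × 111000 × 0.2731 ≈ 1.5158 m.
Ratio: 5.51 / 1.5158 = cos 6.88° / cos 74.15° ≈ 3.6350.

3.64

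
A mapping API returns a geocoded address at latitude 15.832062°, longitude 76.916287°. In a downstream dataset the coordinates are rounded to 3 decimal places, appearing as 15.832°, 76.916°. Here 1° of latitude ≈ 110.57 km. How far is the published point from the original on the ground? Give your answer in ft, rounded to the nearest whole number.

103 ft

Δlat = 15.832062 − 15.832 = +0.000062°; Δlon = 76.916287 − 76.916 = +0.000287°.
North–south shift: 0.000062 × 110570 = 6.85534 m.
East–west at this latitude: 0.000287° × 110570 × cos 15.832° ≈ 0.000287 × 106376 = 30.5298 m.
Combined displacement = (6.85534² + 30.5298²)^½ ≈ 31.29 m.
In feet: 31.29 m ÷ 0.3048 ≈ 102.66 ft.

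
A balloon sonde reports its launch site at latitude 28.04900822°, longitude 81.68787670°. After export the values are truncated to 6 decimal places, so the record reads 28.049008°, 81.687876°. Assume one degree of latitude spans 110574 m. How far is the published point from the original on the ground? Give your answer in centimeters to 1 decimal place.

7.3 centimeters

The latitude changed by +0.00000022° and the longitude by +0.00000070°.
North–south shift: 0.00000022 × 110574 = 0.0243263 m.
E–W at 28.049°: 0.00000070° × 110574 × cos 28.049° = 0.00000070 × 110574 × 0.8825 ≈ 0.0683106 m.
Hypotenuse of the two orthogonal shifts: √(0.0243263² + 0.0683106²) = 0.0725128 m.
That is 0.0725128 m = 7.2513 cm.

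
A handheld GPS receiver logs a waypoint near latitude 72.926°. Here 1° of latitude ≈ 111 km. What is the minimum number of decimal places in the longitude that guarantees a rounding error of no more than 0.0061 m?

7 decimal places

At 72.926° one degree of longitude covers 111000 × cos 72.926° ≈ 111000 × 0.2936 ≈ 32590.3 m.
N decimal places → at most half a unit in the last place, 0.5 × 10⁻ᴺ° = 32590.3/2 × 10⁻ᴺ m.
Need 0.5 × 32590.3 × 10⁻ᴺ ≤ 0.0061 → 10⁻ᴺ ≤ 3.743e-07, so N ≥ 6.43.
At 6 places the error can reach 0.0163 m, but 7 places keeps it to 0.00163 m.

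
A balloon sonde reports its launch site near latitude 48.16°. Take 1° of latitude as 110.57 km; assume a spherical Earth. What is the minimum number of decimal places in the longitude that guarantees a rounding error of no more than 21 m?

4

At 48.16° one degree of longitude covers 110570 × cos 48.16° ≈ 110570 × 0.6671 ≈ 73756 m.
With N decimal places the half-ulp bound is 0.5·10⁻ᴺ°, or 0.5·10⁻ᴺ × 73756 m on the ground.
Setting 36878 × 10⁻ᴺ ≤ 21 gives 10ᴺ ≥ 1756, i.e. N ≥ 3.24.
N = 3 would give 36.9 m (too coarse); N = 4 gives 3.69 m ≤ 21 m.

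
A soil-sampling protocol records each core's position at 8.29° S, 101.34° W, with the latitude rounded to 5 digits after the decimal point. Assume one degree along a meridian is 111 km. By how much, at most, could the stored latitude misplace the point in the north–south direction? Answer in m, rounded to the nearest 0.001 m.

0.555 m

Rounding to 5 decimal places leaves the latitude within ±5e-06° of the true value.
North–south distance: 5e-06° × 111000 m/° = 0.555 m.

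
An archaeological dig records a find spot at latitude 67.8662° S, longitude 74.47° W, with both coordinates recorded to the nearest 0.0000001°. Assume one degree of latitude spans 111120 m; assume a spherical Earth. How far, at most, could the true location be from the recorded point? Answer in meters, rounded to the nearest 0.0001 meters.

0.0059 meters

Rounding to 7 decimal places leaves each coordinate within ±5e-08° of the true value.
N–S: 5e-08° × 111120 m/° = 0.005556 m.
Longitude error → 5e-08 × 111120 × cos 67.8662° = 5e-08 × 111120 × 0.3768 ≈ 0.00209334 m.
The two errors are perpendicular, so the maximum displacement is √(0.005556² + 0.00209334²) ≈ 0.00593727 m.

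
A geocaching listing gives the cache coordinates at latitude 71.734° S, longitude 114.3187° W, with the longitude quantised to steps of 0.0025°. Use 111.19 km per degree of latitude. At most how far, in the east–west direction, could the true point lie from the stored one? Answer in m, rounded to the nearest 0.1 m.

43.6 m

With a 0.0025° grid the true value lies within half a step, ±0.0025°/2 = ±0.00125°, of the stored one.
At latitude 71.734° a degree of longitude spans 111190 m × cos 71.734° = 111190 × 0.3134 ≈ 34850.2 m.
Maximum E–W displacement: 0.00125 × 34850.2 = 43.5627 m.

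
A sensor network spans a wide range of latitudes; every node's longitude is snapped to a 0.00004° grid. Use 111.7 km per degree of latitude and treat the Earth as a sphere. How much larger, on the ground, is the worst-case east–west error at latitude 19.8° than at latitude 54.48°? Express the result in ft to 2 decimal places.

With a 0.00004° grid the true value lies within half a step, ±0.00004°/2 = ±2e-05°, of the stored one.
Error at 19.8° = 2e-05° × 111700 × cos 19.8° ≈ 2.234 × 0.9409 = 2.1019 m.
At 54.48°: 2e-05° × 111700 × cos 54.48° = 2e-05 × 111700 × 0.5810 ≈ 1.2979 m.
So the lower-latitude error exceeds the higher by 2.1019 − 1.2979 = 0.804 m.
In feet: 0.804002 m ÷ 0.3048 ≈ 2.6378 ft.

2.64 ft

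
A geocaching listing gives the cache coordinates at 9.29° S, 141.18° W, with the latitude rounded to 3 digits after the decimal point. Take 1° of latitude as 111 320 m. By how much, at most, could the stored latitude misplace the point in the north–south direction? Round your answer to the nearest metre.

56 metres

Rounding to 3 decimal places leaves the latitude within ±0.0005° of the true value.
North–south distance: 0.0005° × 111320 m/° = 55.66 m.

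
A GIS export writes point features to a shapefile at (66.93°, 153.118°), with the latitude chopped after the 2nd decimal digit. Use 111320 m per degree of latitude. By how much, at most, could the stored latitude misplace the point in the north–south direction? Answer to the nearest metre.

1113 metres

Truncating at 2 decimal places can drop up to a full unit in the last place, so the latitude may be off by as much as 0.01°.
Along the meridian that is 0.01° × 111320 m/° = 1113.2 m.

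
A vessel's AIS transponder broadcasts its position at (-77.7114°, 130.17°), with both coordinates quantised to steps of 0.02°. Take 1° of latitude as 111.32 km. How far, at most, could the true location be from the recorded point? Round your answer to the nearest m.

With a 0.02° grid the true value lies within half a step, ±0.02°/2 = ±0.01°, of the stored one.
N–S: 0.01° × 111320 m/° = 1113.2 m.
Longitude error → 0.01 × 111320 × cos 77.7114° = 0.01 × 111320 × 0.2128 ≈ 236.929 m.
Combining orthogonally: (1113.2² + 236.929²)^½ ≈ 1138.13 m.

1138 m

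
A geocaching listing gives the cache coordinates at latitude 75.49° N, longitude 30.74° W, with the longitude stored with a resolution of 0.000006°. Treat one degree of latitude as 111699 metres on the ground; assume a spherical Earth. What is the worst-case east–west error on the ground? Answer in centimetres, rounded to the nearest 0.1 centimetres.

8.4 centimetres

With a 0.000006° grid the true value lies within half a step, ±0.000006°/2 = ±3e-06°, of the stored one.
Parallels shrink by cos φ, so at 75.49° a degree of longitude is 111699 × 0.2505 ≈ 27986.1 m.
Maximum E–W displacement: 3e-06 × 27986.1 = 0.0839582 m.
That is 0.0839582 m = 8.3958 cm.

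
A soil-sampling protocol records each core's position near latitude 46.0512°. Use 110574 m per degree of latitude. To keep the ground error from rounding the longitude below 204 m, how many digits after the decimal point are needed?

At 46.0512° one degree of longitude covers 110574 × cos 46.0512° ≈ 110574 × 0.6940 ≈ 76740 m.
With N decimal places the half-ulp bound is 0.5·10⁻ᴺ°, or 0.5·10⁻ᴺ × 76740 m on the ground.
Need 0.5 × 76740 × 10⁻ᴺ ≤ 204 → 10⁻ᴺ ≤ 5.317e-03, so N ≥ 2.27.
So 3 decimal places suffice (38.4 m); 2 would allow up to 384 m.

3 decimal places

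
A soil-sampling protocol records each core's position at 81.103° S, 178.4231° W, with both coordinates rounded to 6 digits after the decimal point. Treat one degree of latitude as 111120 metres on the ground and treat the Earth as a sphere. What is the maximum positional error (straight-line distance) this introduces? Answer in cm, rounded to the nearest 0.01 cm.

5.62 cm

Rounding to 6 decimal places leaves each coordinate within ±5e-07° of the true value.
Latitude error → 5e-07 × 111120 = 0.05556 m along the meridian.
Longitude error → 5e-07 × 111120 × cos 81.103° = 5e-07 × 111120 × 0.1547 ≈ 0.00859283 m.
Combining orthogonally: (0.05556² + 0.00859283²)^½ ≈ 0.0562206 m.
That is 0.0562206 m = 5.6221 cm.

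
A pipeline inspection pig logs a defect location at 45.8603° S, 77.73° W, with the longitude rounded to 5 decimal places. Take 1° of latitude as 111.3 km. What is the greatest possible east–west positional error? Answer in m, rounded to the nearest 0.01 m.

Rounding to 5 decimal places leaves the longitude within ±5e-06° of the true value.
One degree of longitude at 45.8603° is 111300 × cos 45.8603° ≈ 111300 × 0.6964 = 77510.5 m.
So at most 5e-06° × 77510.5 ≈ 0.387552 m east–west.

0.39 m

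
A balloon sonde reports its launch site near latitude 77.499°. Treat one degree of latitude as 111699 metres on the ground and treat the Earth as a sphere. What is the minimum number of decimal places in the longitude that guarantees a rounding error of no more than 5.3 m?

At 77.499° one degree of longitude covers 111699 × cos 77.499° ≈ 111699 × 0.2165 ≈ 24178 m.
Rounding to N decimal places gives at most 0.5 × 10⁻ᴺ degrees of error, i.e. 0.5 × 10⁻ᴺ × 24178 m.
Setting 12089 × 10⁻ᴺ ≤ 5.3 gives 10ᴺ ≥ 2281, i.e. N ≥ 3.36.
N = 3 would give 12.1 m (too coarse); N = 4 gives 1.21 m ≤ 5.3 m.

4 decimal places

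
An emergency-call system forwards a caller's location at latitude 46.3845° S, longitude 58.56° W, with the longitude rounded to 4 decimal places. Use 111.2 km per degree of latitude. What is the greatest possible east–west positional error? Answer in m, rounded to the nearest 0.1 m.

3.8 m

Rounding to 4 decimal places leaves the longitude within ±5e-05° of the true value.
At latitude 46.3845° a degree of longitude spans 111200 m × cos 46.3845° = 111200 × 0.6898 ≈ 76707.5 m.
East–west error: 5e-05° × 76707.5 m/° ≈ 3.83537 m.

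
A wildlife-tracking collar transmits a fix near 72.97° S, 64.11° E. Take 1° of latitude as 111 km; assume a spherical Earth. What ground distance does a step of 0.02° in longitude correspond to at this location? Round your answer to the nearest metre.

650 metres

At 72.97° a degree of longitude is 111000 × cos 72.97° ≈ 32508.8 m, so 0.02° corresponds to 650.177 m.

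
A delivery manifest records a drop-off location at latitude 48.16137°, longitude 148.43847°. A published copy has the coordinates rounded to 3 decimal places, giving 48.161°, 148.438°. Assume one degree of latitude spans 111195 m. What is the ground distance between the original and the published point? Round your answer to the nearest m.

Δlat = 48.16137 − 48.161 = +0.00037°; Δlon = 148.43847 − 148.438 = +0.00047°.
North–south shift: 0.00037 × 111195 = 41.1421 m.
East–west at this latitude: 0.00047° × 111195 × cos 48.161° ≈ 0.00047 × 74171.5 = 34.8606 m.
Hypotenuse of the two orthogonal shifts: √(41.1421² + 34.8606²) = 53.9253 m.

54 m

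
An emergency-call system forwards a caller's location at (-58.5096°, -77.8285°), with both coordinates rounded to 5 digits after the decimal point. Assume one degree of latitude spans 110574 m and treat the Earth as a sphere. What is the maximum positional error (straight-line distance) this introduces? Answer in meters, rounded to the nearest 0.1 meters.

Rounding to 5 decimal places leaves each coordinate within ±5e-06° of the true value.
North–south component: 5e-06° × 110574 = 0.55287 m.
E–W at 58.5096°: 5e-06° × 110574 × cos 58.5096° = 5e-06 × 110574 × 0.5224 ≈ 0.288795 m.
Worst case both components are at the extreme and orthogonal: √(0.55287² + 0.288795²) ≈ 0.623753 m.

0.6 meters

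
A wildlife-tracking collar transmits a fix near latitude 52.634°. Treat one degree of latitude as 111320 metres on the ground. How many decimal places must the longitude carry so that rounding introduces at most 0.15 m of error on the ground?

6

At 52.634° one degree of longitude covers 111320 × cos 52.634° ≈ 111320 × 0.6069 ≈ 67560.6 m.
With N decimal places the half-ulp bound is 0.5·10⁻ᴺ°, or 0.5·10⁻ᴺ × 67560.6 m on the ground.
Setting 33780.3 × 10⁻ᴺ ≤ 0.15 gives 10ᴺ ≥ 2.252e+05, i.e. N ≥ 5.35.
N = 5 would give 0.338 m (too coarse); N = 6 gives 0.0338 m ≤ 0.15 m.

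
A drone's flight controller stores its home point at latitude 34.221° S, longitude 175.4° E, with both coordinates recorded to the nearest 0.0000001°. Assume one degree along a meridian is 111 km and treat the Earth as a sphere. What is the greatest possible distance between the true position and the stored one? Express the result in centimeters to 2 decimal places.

Rounding to 7 decimal places leaves each coordinate within ±5e-08° of the true value.
Latitude error → 5e-08 × 111000 = 0.00555 m along the meridian.
Longitude error → 5e-08 × 111000 × cos 34.221° = 5e-08 × 111000 × 0.8269 ≈ 0.00458915 m.
Combining orthogonally: (0.00555² + 0.00458915²)^½ ≈ 0.00720159 m.
That is 0.00720159 m = 0.72016 cm.

0.72 centimeters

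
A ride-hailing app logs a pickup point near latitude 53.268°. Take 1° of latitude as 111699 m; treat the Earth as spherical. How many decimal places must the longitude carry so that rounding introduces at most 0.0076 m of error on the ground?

7 decimal places

At 53.268° one degree of longitude covers 111699 × cos 53.268° ≈ 111699 × 0.5981 ≈ 66804.1 m.
Rounding to N decimal places gives at most 0.5 × 10⁻ᴺ degrees of error, i.e. 0.5 × 10⁻ᴺ × 66804.1 m.
Need 0.5 × 66804.1 × 10⁻ᴺ ≤ 0.0076 → 10⁻ᴺ ≤ 2.275e-07, so N ≥ 6.64.
At 6 places the error can reach 0.0334 m, but 7 places keeps it to 0.00334 m.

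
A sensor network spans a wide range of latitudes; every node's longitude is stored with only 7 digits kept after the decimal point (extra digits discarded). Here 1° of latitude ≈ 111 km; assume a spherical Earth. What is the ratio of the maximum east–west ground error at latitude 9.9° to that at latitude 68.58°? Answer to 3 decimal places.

Truncating at 7 decimal places can drop up to a full unit in the last place, so the longitude may be off by as much as 1e-07°.
At 9.9°: 1e-07° × 111000 × cos 9.9° = 1e-07 × 111000 × 0.9851 ≈ 0.010935 m.
Error at 68.58° = 1e-07° × 111000 × cos 68.58° ≈ 0.0111 × 0.3652 = 0.0040537 m.
Ratio: 0.010935 / 0.0040537 = cos 9.9° / cos 68.58° ≈ 2.6974.

2.697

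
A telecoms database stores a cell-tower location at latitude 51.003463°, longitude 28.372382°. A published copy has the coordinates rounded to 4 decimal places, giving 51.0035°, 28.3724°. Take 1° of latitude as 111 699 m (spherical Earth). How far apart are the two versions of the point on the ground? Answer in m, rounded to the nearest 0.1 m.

Δlat = 51.003463 − 51.0035 = -0.000037°; Δlon = 28.372382 − 28.3724 = -0.000018°.
North–south shift: -0.000037 × 111699 = -4.13286 m.
E–W at 51.0035°: -0.000018° × 111699 × cos 51.0035° = -0.000018 × 111699 × 0.6293 ≈ -1.2652 m.
Distance: √(4.13286² + 1.2652²) ≈ 4.32219 m.

4.3 m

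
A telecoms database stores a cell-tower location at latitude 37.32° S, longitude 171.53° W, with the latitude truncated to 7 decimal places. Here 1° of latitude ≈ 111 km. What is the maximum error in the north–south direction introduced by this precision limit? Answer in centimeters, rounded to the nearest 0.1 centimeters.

Truncating at 7 decimal places can drop up to a full unit in the last place, so the latitude may be off by as much as 1e-07°.
North–south distance: 1e-07° × 111000 m/° = 0.0111 m.
That is 0.0111 m = 1.11 cm.

1.1 centimeters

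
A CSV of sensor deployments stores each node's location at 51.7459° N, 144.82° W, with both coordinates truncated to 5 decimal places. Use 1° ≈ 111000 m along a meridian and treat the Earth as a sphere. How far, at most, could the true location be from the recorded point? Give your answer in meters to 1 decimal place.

Truncating at 5 decimal places can drop up to a full unit in the last place, so each coordinate may be off by as much as 1e-05°.
N–S: 1e-05° × 111000 m/° = 1.11 m.
East–west component at 51.7459°: 1e-05° × 111000 × cos 51.7459° ≈ 1e-05 × 68725.7 ≈ 0.687257 m.
The two errors are perpendicular, so the maximum displacement is √(1.11² + 0.687257²) ≈ 1.30554 m.

1.3 meters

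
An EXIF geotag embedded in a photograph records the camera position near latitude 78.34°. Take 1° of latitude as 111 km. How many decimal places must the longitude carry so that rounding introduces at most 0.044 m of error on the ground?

At 78.34° one degree of longitude covers 111000 × cos 78.34° ≈ 111000 × 0.2021 ≈ 22433.5 m.
Rounding to N decimal places gives at most 0.5 × 10⁻ᴺ degrees of error, i.e. 0.5 × 10⁻ᴺ × 22433.5 m.
Setting 11216.8 × 10⁻ᴺ ≤ 0.044 gives 10ᴺ ≥ 2.549e+05, i.e. N ≥ 5.41.
So 6 decimal places suffice (0.0112 m); 5 would allow up to 0.112 m.

6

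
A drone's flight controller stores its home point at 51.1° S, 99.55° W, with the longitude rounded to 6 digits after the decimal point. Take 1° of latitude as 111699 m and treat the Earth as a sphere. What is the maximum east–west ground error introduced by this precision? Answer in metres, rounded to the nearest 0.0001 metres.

Rounding to 6 decimal places leaves the longitude within ±5e-07° of the true value.
Parallels shrink by cos φ, so at 51.1° a degree of longitude is 111699 × 0.6280 ≈ 70142.8 m.
East–west error: 5e-07° × 70142.8 m/° ≈ 0.0350714 m.

0.0351 metres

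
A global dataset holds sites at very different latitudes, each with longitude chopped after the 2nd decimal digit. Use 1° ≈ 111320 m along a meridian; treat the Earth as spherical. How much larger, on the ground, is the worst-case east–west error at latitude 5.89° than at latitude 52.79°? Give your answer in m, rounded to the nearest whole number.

434 m

Truncating at 2 decimal places can drop up to a full unit in the last place, so the longitude may be off by as much as 0.01°.
Error at 5.89° = 0.01° × 111320 × cos 5.89° ≈ 1113.2 × 0.9947 = 1107.3 m.
Error at 52.79° = 0.01° × 111320 × cos 52.79° ≈ 1113.2 × 0.6047 = 673.19 m.
Difference: 1107.3 − 673.19 = 434.13 m.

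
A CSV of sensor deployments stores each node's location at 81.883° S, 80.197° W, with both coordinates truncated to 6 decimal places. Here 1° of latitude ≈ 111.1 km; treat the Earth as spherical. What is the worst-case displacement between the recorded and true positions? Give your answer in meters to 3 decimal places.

0.112 meters

Truncating at 6 decimal places can drop up to a full unit in the last place, so each coordinate may be off by as much as 1e-06°.
N–S: 1e-06° × 111100 m/° = 0.1111 m.
E–W at 81.883°: 1e-06° × 111100 × cos 81.883° = 1e-06 × 111100 × 0.1412 ≈ 0.0156868 m.
Worst case both components are at the extreme and orthogonal: √(0.1111² + 0.0156868²) ≈ 0.112202 m.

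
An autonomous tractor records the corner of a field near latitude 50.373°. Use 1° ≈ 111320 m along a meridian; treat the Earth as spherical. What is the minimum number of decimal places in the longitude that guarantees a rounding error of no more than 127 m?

3

At 50.373° one degree of longitude covers 111320 × cos 50.373° ≈ 111320 × 0.6378 ≈ 70998.5 m.
With N decimal places the half-ulp bound is 0.5·10⁻ᴺ°, or 0.5·10⁻ᴺ × 70998.5 m on the ground.
Setting 35499.2 × 10⁻ᴺ ≤ 127 gives 10ᴺ ≥ 279.5, i.e. N ≥ 2.45.
So 3 decimal places suffice (35.5 m); 2 would allow up to 355 m.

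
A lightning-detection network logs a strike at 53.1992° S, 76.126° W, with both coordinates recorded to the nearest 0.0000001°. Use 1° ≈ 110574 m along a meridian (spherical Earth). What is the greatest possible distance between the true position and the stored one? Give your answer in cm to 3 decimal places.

Rounding to 7 decimal places leaves each coordinate within ±5e-08° of the true value.
North–south component: 5e-08° × 110574 = 0.0055287 m.
East–west component at 53.1992°: 5e-08° × 110574 × cos 53.1992° ≈ 5e-08 × 66237.7 ≈ 0.00331188 m.
The two errors are perpendicular, so the maximum displacement is √(0.0055287² + 0.00331188²) ≈ 0.00644477 m.
That is 0.00644477 m = 0.64448 cm.

0.644 cm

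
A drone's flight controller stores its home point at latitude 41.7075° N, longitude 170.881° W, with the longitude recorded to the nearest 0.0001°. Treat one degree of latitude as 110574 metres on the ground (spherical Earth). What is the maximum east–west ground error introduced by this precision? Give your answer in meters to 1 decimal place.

Rounding to 4 decimal places leaves the longitude within ±5e-05° of the true value.
One degree of longitude at 41.7075° is 110574 × cos 41.7075° ≈ 110574 × 0.7466 = 82549.1 m.
East–west error: 5e-05° × 82549.1 m/° ≈ 4.12746 m.

4.1 meters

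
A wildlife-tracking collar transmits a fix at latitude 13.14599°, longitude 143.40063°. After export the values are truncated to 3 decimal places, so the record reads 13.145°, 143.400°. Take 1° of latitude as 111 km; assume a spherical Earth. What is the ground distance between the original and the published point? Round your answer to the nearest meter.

The latitude changed by +0.00099° and the longitude by +0.00063°.
N–S: 0.00099° × 111000 m/° = 109.89 m.
East–west at this latitude: 0.00063° × 111000 × cos 13.145° ≈ 0.00063 × 108092 = 68.0977 m.
Combined displacement = (109.89² + 68.0977²)^½ ≈ 129.279 m.

129 meters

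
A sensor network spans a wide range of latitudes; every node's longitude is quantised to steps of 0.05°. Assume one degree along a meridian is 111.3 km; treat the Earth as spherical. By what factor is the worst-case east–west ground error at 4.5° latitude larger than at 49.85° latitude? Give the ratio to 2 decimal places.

1.55

With a 0.05° grid the true value lies within half a step, ±0.05°/2 = ±0.025°, of the stored one.
Error at 4.5° = 0.025° × 111300 × cos 4.5° ≈ 2782.5 × 0.9969 = 2773.9 m.
At 49.85°: 0.025° × 111300 × cos 49.85° = 0.025 × 111300 × 0.6448 ≈ 1794.1 m.
Ratio: 2773.9 / 1794.1 = cos 4.5° / cos 49.85° ≈ 1.5461.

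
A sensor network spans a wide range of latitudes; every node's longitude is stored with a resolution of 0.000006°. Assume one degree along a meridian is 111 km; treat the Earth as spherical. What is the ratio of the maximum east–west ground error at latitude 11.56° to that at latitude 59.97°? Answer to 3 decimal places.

1.958

With a 0.000006° grid the true value lies within half a step, ±0.000006°/2 = ±3e-06°, of the stored one.
Error at 11.56° = 3e-06° × 111000 × cos 11.56° ≈ 0.333 × 0.9797 = 0.32625 m.
At 59.97°: 3e-06° × 111000 × cos 59.97° = 3e-06 × 111000 × 0.5005 ≈ 0.16665 m.
The ratio reduces to cos 11.56° / cos 59.97° = 0.9797/0.5005 ≈ 1.9577.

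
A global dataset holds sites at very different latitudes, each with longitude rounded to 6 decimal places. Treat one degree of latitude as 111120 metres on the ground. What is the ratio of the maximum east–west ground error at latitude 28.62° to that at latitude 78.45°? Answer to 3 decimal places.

4.384

Rounding to 6 decimal places leaves the longitude within ±5e-07° of the true value.
Error at 28.62° = 5e-07° × 111120 × cos 28.62° ≈ 0.05556 × 0.8778 = 0.048771 m.
At 78.45°: 5e-07° × 111120 × cos 78.45° = 5e-07 × 111120 × 0.2002 ≈ 0.011124 m.
The ratio reduces to cos 28.62° / cos 78.45° = 0.8778/0.2002 ≈ 4.3842.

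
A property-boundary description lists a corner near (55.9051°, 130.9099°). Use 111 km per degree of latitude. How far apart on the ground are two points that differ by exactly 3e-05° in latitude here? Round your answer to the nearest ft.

3e-05° × 111000 m/° = 3.33 m.
In feet: 3.33 m ÷ 0.3048 ≈ 10.925 ft.

11 ft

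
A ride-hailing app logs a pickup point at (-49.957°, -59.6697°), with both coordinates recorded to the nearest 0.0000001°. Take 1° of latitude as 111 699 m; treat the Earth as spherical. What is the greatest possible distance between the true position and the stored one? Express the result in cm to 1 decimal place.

Rounding to 7 decimal places leaves each coordinate within ±5e-08° of the true value.
North–south component: 5e-08° × 111699 = 0.00558495 m.
E–W at 49.957°: 5e-08° × 111699 × cos 49.957° = 5e-08 × 111699 × 0.6434 ≈ 0.00359315 m.
The two errors are perpendicular, so the maximum displacement is √(0.00558495² + 0.00359315²) ≈ 0.00664096 m.
That is 0.00664096 m = 0.6641 cm.

0.7 cm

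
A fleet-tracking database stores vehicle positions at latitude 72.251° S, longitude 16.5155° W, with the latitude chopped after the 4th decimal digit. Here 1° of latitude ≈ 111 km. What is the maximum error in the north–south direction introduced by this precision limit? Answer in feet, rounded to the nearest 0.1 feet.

Truncating at 4 decimal places can drop up to a full unit in the last place, so the latitude may be off by as much as 0.0001°.
North–south distance: 0.0001° × 111000 m/° = 11.1 m.
In feet: 11.1 m ÷ 0.3048 ≈ 36.417 ft.

36.4 feet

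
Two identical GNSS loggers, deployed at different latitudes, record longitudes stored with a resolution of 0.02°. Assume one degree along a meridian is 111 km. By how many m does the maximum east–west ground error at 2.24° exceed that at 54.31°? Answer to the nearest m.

With a 0.02° grid the true value lies within half a step, ±0.02°/2 = ±0.01°, of the stored one.
Error at 2.24° = 0.01° × 111000 × cos 2.24° ≈ 1110 × 0.9992 = 1109.2 m.
Error at 54.31° = 0.01° × 111000 × cos 54.31° ≈ 1110 × 0.5834 = 647.57 m.
So the lower-latitude error exceeds the higher by 1109.2 − 647.57 = 461.58 m.

462 m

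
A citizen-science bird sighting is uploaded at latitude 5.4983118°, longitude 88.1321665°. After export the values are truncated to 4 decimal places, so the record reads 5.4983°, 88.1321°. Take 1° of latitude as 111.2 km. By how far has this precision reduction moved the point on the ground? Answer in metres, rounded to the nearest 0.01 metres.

Δlat = 5.4983118 − 5.4983 = +0.0000118°; Δlon = 88.1321665 − 88.1321 = +0.0000665°.
North–south shift: 0.0000118 × 111200 = 1.31216 m.
East–west at this latitude: 0.0000665° × 111200 × cos 5.4983° ≈ 0.0000665 × 110688 = 7.36078 m.
Combined displacement = (1.31216² + 7.36078²)^½ ≈ 7.47682 m.

7.48 metres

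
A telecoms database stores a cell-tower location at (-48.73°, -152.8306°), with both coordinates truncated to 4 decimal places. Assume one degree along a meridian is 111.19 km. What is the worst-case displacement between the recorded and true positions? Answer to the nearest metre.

Truncating at 4 decimal places can drop up to a full unit in the last place, so each coordinate may be off by as much as 0.0001°.
N–S: 0.0001° × 111190 m/° = 11.119 m.
East–west component at 48.73°: 0.0001° × 111190 × cos 48.73° ≈ 0.0001 × 73341.8 ≈ 7.33418 m.
The two errors are perpendicular, so the maximum displacement is √(11.119² + 7.33418²) ≈ 13.32 m.

13 metres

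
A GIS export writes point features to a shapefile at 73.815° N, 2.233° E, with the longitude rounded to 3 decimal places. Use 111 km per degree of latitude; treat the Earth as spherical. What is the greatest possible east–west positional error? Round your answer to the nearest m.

15 m

Rounding to 3 decimal places leaves the longitude within ±0.0005° of the true value.
Parallels shrink by cos φ, so at 73.815° a degree of longitude is 111000 × 0.2787 ≈ 30940.1 m.
East–west error: 0.0005° × 30940.1 m/° ≈ 15.4701 m.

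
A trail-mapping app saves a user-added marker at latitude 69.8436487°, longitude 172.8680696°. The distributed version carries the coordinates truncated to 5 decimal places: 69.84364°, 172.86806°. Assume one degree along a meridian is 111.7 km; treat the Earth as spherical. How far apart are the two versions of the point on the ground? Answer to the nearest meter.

The latitude changed by +0.0000087° and the longitude by +0.0000096°.
North–south shift: 0.0000087 × 111700 = 0.97179 m.
East–west at this latitude: 0.0000096° × 111700 × cos 69.8436° ≈ 0.0000096 × 38490 = 0.369504 m.
Combined displacement = (0.97179² + 0.369504²)^½ ≈ 1.03967 m.

1 meters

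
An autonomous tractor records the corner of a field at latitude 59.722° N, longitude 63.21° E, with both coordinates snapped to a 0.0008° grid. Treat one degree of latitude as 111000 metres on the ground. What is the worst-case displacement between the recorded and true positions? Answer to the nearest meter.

50 meters

With a 0.0008° grid the true value lies within half a step, ±0.0008°/2 = ±0.0004°, of the stored one.
Latitude error → 0.0004 × 111000 = 44.4 m along the meridian.
East–west component at 59.722°: 0.0004° × 111000 × cos 59.722° ≈ 0.0004 × 55965.8 ≈ 22.3863 m.
Combining orthogonally: (44.4² + 22.3863²)^½ ≈ 49.7243 m.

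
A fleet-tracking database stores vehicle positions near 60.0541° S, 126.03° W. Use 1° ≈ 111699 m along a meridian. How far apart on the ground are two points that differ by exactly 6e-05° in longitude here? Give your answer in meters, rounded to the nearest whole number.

6e-05° of longitude at 60.0541° is 6e-05 × 111699 × cos 60.0541° ≈ 6e-05 × 55758.1 = 3.34549 m.

3 meters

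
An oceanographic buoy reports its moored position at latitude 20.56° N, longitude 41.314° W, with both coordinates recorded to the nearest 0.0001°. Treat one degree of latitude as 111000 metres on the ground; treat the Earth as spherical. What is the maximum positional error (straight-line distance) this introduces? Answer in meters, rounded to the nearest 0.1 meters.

7.6 meters

Rounding to 4 decimal places leaves each coordinate within ±5e-05° of the true value.
Latitude error → 5e-05 × 111000 = 5.55 m along the meridian.
Longitude error → 5e-05 × 111000 × cos 20.56° = 5e-05 × 111000 × 0.9363 ≈ 5.19649 m.
The two errors are perpendicular, so the maximum displacement is √(5.55² + 5.19649²) ≈ 7.60303 m.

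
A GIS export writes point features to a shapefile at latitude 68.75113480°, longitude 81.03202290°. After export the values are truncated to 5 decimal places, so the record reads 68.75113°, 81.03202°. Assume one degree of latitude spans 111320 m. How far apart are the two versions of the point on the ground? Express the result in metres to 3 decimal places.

0.547 metres

The latitude changed by +0.00000480° and the longitude by +0.00000290°.
N–S: 0.00000480° × 111320 m/° = 0.534336 m.
E–W at 68.7511°: 0.00000290° × 111320 × cos 68.7511° = 0.00000290 × 111320 × 0.3624 ≈ 0.116999 m.
Distance: √(0.534336² + 0.116999²) ≈ 0.546995 m.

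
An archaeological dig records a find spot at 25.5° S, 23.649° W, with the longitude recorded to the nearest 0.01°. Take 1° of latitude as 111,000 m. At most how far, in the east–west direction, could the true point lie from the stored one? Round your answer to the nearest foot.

1643 feet

Rounding to 2 decimal places leaves the longitude within ±0.005° of the true value.
Parallels shrink by cos φ, so at 25.5° a degree of longitude is 111000 × 0.9026 ≈ 100187 m.
So at most 0.005° × 100187 ≈ 500.935 m east–west.
Converting: 500.935 m × 3.2808 ft/m ≈ 1643.5 ft.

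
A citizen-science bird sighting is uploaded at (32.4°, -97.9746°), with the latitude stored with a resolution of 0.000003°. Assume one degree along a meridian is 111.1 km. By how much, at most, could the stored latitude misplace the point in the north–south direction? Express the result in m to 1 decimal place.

0.2 m

With a 0.000003° grid the true value lies within half a step, ±0.000003°/2 = ±1.5e-06°, of the stored one.
Along the meridian that is 1.5e-06° × 111100 m/° = 0.16665 m.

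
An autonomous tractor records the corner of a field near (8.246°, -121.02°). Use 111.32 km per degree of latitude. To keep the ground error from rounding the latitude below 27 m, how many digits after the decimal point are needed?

4

One degree of latitude covers 111320 m.
Rounding to N decimal places gives at most 0.5 × 10⁻ᴺ degrees of error, i.e. 0.5 × 10⁻ᴺ × 111320 m.
Setting 55660 × 10⁻ᴺ ≤ 27 gives 10ᴺ ≥ 2061, i.e. N ≥ 3.31.
N = 3 would give 55.7 m (too coarse); N = 4 gives 5.57 m ≤ 27 m.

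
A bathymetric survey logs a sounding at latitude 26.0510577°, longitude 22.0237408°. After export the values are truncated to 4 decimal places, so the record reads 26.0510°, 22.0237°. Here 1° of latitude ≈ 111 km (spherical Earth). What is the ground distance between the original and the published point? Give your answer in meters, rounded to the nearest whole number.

Δlat = 26.0510577 − 26.0510 = +0.0000577°; Δlon = 22.0237408 − 22.0237 = +0.0000408°.
North–south shift: 0.0000577 × 111000 = 6.4047 m.
E–W at 26.051°: 0.0000408° × 111000 × cos 26.051° = 0.0000408 × 111000 × 0.8984 ≈ 4.06869 m.
Hypotenuse of the two orthogonal shifts: √(6.4047² + 4.06869²) = 7.58778 m.

8 meters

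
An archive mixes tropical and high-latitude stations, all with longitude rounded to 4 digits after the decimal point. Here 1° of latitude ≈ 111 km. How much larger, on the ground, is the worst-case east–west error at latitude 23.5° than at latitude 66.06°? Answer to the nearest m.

Rounding to 4 decimal places leaves the longitude within ±5e-05° of the true value.
Error at 23.5° = 5e-05° × 111000 × cos 23.5° ≈ 5.55 × 0.9171 = 5.0897 m.
Error at 66.06° = 5e-05° × 111000 × cos 66.06° ≈ 5.55 × 0.4058 = 2.2521 m.
Difference: 5.0897 − 2.2521 = 2.8376 m.

3 m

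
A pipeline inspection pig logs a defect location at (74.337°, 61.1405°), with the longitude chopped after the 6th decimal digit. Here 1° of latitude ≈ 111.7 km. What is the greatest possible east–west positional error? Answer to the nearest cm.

3 cm

Truncating at 6 decimal places can drop up to a full unit in the last place, so the longitude may be off by as much as 1e-06°.
Parallels shrink by cos φ, so at 74.337° a degree of longitude is 111700 × 0.2700 ≈ 30156.6 m.
East–west error: 1e-06° × 30156.6 m/° ≈ 0.0301566 m.
That is 0.0301566 m = 3.0157 cm.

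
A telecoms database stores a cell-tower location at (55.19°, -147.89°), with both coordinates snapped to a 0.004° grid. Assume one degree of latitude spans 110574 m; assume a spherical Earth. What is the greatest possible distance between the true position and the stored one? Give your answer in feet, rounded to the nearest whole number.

With a 0.004° grid the true value lies within half a step, ±0.004°/2 = ±0.002°, of the stored one.
North–south component: 0.002° × 110574 = 221.148 m.
E–W at 55.19°: 0.002° × 110574 × cos 55.19° = 0.002 × 110574 × 0.5709 ≈ 126.244 m.
Combining orthogonally: (221.148² + 126.244²)^½ ≈ 254.645 m.
Converting: 254.645 m × 3.2808 ft/m ≈ 835.45 ft.

835 feet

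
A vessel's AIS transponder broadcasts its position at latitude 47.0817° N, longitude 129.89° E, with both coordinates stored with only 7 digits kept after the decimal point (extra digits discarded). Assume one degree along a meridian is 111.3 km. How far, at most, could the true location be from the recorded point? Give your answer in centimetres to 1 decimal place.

1.3 centimetres

Truncating at 7 decimal places can drop up to a full unit in the last place, so each coordinate may be off by as much as 1e-07°.
Latitude error → 1e-07 × 111300 = 0.01113 m along the meridian.
E–W at 47.0817°: 1e-07° × 111300 × cos 47.0817° = 1e-07 × 111300 × 0.6810 ≈ 0.00757903 m.
Worst case both components are at the extreme and orthogonal: √(0.01113² + 0.00757903²) ≈ 0.0134655 m.
That is 0.0134655 m = 1.3465 cm.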